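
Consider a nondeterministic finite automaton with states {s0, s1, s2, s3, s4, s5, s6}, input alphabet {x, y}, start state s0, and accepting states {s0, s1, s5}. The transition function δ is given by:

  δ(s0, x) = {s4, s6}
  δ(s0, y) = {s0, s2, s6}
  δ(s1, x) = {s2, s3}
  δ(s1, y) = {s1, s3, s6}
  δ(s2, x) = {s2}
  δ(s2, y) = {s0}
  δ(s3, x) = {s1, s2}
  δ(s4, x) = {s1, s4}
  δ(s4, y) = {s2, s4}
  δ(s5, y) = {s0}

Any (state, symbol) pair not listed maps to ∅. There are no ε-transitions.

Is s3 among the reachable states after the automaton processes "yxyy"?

No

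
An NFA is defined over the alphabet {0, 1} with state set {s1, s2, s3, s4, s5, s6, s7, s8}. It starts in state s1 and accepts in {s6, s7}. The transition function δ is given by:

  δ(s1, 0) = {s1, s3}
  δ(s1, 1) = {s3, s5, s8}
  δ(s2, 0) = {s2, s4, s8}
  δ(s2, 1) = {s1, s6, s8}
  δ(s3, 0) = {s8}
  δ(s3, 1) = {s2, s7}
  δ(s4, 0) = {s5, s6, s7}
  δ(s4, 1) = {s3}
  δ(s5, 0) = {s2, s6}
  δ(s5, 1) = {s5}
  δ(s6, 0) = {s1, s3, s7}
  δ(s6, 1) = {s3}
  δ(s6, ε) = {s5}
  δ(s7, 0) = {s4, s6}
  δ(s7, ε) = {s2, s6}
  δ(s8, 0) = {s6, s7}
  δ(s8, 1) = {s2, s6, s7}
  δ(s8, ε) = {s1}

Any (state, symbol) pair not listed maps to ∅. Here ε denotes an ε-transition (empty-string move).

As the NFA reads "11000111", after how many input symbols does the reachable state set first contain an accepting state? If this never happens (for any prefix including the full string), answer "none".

2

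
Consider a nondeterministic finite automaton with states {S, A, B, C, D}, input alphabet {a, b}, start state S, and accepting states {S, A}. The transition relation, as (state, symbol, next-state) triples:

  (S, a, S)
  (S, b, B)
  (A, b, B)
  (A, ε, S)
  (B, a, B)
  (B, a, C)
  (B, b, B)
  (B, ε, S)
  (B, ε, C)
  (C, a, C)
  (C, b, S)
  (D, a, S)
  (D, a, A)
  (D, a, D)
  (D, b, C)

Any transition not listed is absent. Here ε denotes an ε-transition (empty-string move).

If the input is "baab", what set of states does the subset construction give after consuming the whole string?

{S, B, C}

Start in {S}.
Read 'b': {S} → {S, B, C}.
Read 'a': {S, B, C} → {S, B, C}.
Read 'a': {S, B, C} → {S, B, C}.
Read 'b': {S, B, C} → {S, B, C}.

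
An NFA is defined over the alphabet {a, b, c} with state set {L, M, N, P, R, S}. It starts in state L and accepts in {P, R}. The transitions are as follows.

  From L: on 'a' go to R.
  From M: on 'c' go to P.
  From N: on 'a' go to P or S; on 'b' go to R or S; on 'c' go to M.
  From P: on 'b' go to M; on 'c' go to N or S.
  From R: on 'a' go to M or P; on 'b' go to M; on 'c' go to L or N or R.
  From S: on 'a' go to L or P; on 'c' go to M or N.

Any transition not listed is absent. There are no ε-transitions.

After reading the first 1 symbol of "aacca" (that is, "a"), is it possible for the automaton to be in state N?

No

Start in {L}.
Read 'a': {L} → {R}.
State N is not in {R}.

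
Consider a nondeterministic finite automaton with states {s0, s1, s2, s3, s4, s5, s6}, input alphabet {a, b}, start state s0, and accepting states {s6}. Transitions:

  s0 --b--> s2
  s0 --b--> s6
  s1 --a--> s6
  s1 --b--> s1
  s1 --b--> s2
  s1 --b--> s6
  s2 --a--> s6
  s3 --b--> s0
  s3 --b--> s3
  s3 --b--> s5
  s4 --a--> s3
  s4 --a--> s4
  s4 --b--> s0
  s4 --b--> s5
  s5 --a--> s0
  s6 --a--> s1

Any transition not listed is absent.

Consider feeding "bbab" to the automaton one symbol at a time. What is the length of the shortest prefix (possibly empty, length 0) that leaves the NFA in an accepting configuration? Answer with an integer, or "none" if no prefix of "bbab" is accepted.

1

Start in {s0}.
Read 'b': {s0} → {s2, s6}.
None of the earlier sets intersect F, but {s2, s6} does.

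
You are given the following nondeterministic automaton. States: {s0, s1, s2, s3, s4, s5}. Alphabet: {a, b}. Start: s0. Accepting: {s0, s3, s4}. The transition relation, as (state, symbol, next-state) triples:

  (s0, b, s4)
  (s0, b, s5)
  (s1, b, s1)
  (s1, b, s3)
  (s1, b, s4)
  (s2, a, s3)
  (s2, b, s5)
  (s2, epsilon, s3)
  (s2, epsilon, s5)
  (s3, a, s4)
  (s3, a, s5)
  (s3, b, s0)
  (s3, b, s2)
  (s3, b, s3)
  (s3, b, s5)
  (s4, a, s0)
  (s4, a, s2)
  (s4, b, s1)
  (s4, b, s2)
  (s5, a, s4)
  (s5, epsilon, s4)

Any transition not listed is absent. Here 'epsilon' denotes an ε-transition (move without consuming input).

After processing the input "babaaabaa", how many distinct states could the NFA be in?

Start in {s0}.
Read 'b': s0→{s4, s5}; now {s4, s5}.
Read 'a': s4→{s0, s2}, s5→{s4}; union {s0, s2, s4}; ε-closure = {s0, s2, s3, s4, s5}.
Read 'b': s0→{s4, s5}, s2→{s5}, s3→{s0, s2, s3, s5}, s4→{s1, s2}, s5→∅; now {s0, s1, s2, s3, s4, s5}.
Read 'a': s0→∅, s1→∅, s2→{s3}, s3→{s4, s5}, s4→{s0, s2}, s5→{s4}; now {s0, s2, s3, s4, s5}.
Read 'a': s0→∅, s2→{s3}, s3→{s4, s5}, s4→{s0, s2}, s5→{s4}; now {s0, s2, s3, s4, s5}.
Read 'a': s0→∅, s2→{s3}, s3→{s4, s5}, s4→{s0, s2}, s5→{s4}; now {s0, s2, s3, s4, s5}.
Read 'b': s0→{s4, s5}, s2→{s5}, s3→{s0, s2, s3, s5}, s4→{s1, s2}, s5→∅; now {s0, s1, s2, s3, s4, s5}.
Read 'a': s0→∅, s1→∅, s2→{s3}, s3→{s4, s5}, s4→{s0, s2}, s5→{s4}; now {s0, s2, s3, s4, s5}.
Read 'a': s0→∅, s2→{s3}, s3→{s4, s5}, s4→{s0, s2}, s5→{s4}; now {s0, s2, s3, s4, s5}.
That set has 5 states.

5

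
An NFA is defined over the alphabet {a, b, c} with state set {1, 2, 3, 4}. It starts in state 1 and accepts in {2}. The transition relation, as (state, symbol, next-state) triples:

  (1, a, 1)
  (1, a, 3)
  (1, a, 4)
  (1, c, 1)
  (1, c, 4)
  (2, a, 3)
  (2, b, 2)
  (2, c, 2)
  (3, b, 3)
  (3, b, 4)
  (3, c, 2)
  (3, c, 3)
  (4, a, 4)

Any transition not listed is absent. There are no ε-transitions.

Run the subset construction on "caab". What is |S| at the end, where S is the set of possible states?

2

Start in {1}.
Read 'c': 1→{1, 4}; now {1, 4}.
Read 'a': 1→{1, 3, 4}, 4→{4}; now {1, 3, 4}.
Read 'a': 1→{1, 3, 4}, 3→∅, 4→{4}; now {1, 3, 4}.
Read 'b': 1→∅, 3→{3, 4}, 4→∅; now {3, 4}.
That set has 2 states.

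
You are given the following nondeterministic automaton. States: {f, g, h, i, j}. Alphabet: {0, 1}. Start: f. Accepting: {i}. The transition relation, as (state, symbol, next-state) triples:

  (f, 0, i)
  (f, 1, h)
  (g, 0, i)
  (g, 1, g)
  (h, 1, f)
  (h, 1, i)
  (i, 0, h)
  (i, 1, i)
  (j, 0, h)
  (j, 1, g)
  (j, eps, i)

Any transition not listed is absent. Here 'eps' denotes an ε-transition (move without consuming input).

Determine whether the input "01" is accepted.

Yes

Start in {f}.
Read '0': f→{i}; now {i}.
Read '1': i→{i}; now {i}.
The final set {i} contains the accepting state i.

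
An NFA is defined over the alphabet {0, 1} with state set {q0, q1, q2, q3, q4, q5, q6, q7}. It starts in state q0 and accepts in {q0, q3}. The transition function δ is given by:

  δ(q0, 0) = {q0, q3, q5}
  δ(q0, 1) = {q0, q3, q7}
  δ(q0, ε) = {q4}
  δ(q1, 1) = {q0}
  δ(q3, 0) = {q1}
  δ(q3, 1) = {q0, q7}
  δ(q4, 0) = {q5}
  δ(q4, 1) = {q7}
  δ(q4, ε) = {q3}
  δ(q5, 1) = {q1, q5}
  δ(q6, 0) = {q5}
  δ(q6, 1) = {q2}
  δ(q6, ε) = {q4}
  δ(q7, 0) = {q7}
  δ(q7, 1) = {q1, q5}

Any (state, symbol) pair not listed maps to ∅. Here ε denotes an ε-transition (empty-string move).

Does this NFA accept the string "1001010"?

Yes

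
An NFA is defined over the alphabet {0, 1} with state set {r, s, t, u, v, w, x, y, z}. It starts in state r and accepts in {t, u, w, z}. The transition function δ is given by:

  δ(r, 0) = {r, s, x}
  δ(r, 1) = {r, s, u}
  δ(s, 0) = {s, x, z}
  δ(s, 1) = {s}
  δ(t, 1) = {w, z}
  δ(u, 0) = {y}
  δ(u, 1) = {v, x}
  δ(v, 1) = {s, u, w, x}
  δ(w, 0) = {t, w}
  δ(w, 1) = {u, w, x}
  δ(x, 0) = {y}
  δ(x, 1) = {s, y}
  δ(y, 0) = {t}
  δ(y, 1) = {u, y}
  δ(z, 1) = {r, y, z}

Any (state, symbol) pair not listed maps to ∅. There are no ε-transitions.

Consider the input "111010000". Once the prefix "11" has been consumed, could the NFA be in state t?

Start in {r}.
Read '1': r→{r, s, u}; now {r, s, u}.
Read '1': r→{r, s, u}, s→{s}, u→{v, x}; now {r, s, u, v, x}.
State t is not in {r, s, u, v, x}.

No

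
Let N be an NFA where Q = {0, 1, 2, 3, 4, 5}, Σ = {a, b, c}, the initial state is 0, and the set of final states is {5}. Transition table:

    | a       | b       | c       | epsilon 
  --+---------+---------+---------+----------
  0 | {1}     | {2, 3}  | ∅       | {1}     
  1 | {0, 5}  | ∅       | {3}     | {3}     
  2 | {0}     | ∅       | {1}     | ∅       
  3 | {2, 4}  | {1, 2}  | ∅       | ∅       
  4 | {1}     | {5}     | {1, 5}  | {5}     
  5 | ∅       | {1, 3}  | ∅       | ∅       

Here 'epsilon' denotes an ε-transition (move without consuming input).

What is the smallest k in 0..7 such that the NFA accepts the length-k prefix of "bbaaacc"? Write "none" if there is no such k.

3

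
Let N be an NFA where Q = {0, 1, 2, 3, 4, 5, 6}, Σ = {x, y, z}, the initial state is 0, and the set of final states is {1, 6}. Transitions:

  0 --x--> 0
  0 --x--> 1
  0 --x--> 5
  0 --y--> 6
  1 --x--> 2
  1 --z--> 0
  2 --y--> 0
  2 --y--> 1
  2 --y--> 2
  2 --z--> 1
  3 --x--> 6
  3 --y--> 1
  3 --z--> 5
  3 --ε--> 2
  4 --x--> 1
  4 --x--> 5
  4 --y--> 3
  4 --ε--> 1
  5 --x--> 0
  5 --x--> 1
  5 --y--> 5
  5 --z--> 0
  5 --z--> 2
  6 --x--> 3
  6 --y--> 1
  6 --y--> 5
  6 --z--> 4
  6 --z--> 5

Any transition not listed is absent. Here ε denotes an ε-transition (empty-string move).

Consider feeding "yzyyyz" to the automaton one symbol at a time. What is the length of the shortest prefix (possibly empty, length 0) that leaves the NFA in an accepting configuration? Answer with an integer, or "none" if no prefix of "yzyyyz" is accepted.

1

Start in {0}.
Read 'y': 0→{6}; now {6}.
None of the earlier sets intersect F, but {6} does.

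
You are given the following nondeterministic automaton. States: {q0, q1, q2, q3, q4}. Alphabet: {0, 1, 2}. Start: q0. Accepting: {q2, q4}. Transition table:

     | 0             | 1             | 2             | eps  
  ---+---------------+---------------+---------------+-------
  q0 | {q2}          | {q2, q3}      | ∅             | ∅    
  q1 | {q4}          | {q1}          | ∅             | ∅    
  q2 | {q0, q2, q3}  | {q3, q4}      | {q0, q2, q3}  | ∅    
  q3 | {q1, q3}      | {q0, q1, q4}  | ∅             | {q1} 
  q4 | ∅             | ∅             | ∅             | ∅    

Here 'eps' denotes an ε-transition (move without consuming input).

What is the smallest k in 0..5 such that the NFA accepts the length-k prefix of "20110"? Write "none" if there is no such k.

none

Start in {q0}.
Read '2': {q0} → ∅.
The set is empty and remains empty for the remaining 4 symbols.
No reachable set along the way intersects F.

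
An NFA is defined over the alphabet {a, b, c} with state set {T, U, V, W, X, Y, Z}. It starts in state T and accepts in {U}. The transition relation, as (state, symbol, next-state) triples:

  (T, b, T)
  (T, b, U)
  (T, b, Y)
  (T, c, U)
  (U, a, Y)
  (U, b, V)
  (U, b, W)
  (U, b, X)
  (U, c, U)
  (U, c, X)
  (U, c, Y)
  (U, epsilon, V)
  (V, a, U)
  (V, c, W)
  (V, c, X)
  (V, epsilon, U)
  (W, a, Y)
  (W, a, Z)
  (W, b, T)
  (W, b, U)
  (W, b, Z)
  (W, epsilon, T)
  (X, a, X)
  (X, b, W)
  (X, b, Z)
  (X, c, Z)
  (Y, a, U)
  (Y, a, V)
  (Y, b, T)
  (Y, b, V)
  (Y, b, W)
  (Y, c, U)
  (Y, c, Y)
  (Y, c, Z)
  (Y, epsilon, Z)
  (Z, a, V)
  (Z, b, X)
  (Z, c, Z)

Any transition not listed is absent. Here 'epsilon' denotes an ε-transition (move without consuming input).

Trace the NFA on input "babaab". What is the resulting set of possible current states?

{T, U, V, W, X, Z}

Start in {T}.
Read 'b': T→{T, U, Y}; union {T, U, Y}; ε-closure = {T, U, V, Y, Z}.
Read 'a': T→∅, U→{Y}, V→{U}, Y→{U, V}, Z→{V}; union {U, V, Y}; ε-closure = {U, V, Y, Z}.
Read 'b': U→{V, W, X}, V→∅, Y→{T, V, W}, Z→{X}; union {T, V, W, X}; ε-closure = {T, U, V, W, X}.
Read 'a': T→∅, U→{Y}, V→{U}, W→{Y, Z}, X→{X}; union {U, X, Y, Z}; ε-closure = {U, V, X, Y, Z}.
Read 'a': U→{Y}, V→{U}, X→{X}, Y→{U, V}, Z→{V}; union {U, V, X, Y}; ε-closure = {U, V, X, Y, Z}.
Read 'b': U→{V, W, X}, V→∅, X→{W, Z}, Y→{T, V, W}, Z→{X}; union {T, V, W, X, Z}; ε-closure = {T, U, V, W, X, Z}.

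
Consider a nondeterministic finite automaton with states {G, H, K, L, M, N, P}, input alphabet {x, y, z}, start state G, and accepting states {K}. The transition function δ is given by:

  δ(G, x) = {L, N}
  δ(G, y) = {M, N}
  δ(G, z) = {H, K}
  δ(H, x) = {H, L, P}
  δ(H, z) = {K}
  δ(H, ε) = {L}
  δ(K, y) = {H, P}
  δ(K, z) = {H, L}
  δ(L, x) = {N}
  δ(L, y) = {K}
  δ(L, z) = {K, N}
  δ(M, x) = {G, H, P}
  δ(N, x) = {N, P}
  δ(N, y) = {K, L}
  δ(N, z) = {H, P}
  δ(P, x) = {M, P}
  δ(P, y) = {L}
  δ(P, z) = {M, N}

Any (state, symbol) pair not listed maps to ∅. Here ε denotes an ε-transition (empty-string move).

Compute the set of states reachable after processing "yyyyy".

Start in {G}.
Read 'y': G→{M, N}; now {M, N}.
Read 'y': M→∅, N→{K, L}; now {K, L}.
Read 'y': K→{H, P}, L→{K}; union {H, K, P}; ε-closure = {H, K, L, P}.
Read 'y': H→∅, K→{H, P}, L→{K}, P→{L}; now {H, K, L, P}.
Read 'y': H→∅, K→{H, P}, L→{K}, P→{L}; now {H, K, L, P}.

{H, K, L, P}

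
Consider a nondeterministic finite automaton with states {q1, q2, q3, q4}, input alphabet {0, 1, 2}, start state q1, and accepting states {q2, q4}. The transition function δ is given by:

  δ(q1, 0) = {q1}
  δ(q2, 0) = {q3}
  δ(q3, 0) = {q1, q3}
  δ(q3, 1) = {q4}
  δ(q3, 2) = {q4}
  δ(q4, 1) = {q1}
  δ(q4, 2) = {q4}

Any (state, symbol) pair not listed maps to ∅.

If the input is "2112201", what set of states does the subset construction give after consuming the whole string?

∅

Start in {q1}.
Read '2': q1→∅; now ∅.
The set is empty and remains empty for the remaining 6 symbols.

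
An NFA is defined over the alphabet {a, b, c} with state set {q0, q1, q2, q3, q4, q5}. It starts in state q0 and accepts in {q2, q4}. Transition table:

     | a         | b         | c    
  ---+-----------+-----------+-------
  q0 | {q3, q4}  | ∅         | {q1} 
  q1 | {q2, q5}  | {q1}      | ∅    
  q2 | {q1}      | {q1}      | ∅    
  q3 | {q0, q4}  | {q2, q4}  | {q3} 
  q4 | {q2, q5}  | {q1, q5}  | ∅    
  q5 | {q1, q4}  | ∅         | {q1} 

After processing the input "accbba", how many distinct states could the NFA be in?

Start in {q0}.
Read 'a': {q0} → {q3, q4}.
Read 'c': {q3, q4} → {q3}.
Read 'c': {q3} → {q3}.
Read 'b': {q3} → {q2, q4}.
Read 'b': {q2, q4} → {q1, q5}.
Read 'a': {q1, q5} → {q1, q2, q4, q5}.
That set has 4 states.

4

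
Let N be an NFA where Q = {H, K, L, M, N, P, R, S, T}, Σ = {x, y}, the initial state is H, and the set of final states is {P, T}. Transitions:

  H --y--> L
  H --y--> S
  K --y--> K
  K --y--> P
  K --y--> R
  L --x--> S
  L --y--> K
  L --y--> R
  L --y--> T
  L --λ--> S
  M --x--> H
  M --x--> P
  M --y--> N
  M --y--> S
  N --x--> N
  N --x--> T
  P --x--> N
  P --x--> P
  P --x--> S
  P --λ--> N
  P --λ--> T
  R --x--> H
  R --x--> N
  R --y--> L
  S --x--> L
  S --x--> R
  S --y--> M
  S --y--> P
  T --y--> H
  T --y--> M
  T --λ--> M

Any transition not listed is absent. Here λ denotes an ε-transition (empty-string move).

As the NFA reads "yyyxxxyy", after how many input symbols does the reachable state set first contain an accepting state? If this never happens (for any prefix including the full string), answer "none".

2

Start in {H}.
Read 'y': H→{L, S}; now {L, S}.
Read 'y': L→{K, R, T}, S→{M, P}; union {K, M, P, R, T}; ε-closure = {K, M, N, P, R, T}.
None of the earlier sets intersect F, but {K, M, N, P, R, T} does.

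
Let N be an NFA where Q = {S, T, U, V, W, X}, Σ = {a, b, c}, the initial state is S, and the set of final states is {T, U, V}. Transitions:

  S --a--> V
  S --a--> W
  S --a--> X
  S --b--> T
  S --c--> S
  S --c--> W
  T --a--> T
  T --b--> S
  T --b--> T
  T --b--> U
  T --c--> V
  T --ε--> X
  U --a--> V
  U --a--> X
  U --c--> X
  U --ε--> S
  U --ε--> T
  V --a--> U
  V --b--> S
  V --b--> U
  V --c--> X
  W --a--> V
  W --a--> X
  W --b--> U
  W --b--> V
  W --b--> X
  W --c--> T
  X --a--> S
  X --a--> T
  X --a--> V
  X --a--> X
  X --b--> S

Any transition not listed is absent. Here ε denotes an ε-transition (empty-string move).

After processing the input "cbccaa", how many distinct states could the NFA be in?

6

Start in {S}.
Read 'c': S→{S, W}; now {S, W}.
Read 'b': S→{T}, W→{U, V, X}; union {T, U, V, X}; ε-closure = {S, T, U, V, X}.
Read 'c': S→{S, W}, T→{V}, U→{X}, V→{X}, X→∅; now {S, V, W, X}.
Read 'c': S→{S, W}, V→{X}, W→{T}, X→∅; now {S, T, W, X}.
Read 'a': S→{V, W, X}, T→{T}, W→{V, X}, X→{S, T, V, X}; now {S, T, V, W, X}.
Read 'a': S→{V, W, X}, T→{T}, V→{U}, W→{V, X}, X→{S, T, V, X}; now {S, T, U, V, W, X}.
That set has 6 states.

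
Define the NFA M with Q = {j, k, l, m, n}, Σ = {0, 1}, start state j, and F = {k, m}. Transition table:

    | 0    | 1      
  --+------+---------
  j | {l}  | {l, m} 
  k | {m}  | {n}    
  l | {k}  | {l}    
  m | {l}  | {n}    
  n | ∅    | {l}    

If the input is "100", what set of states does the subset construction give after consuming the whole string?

{k, m}

Start in {j}.
Read '1': j→{l, m}; now {l, m}.
Read '0': l→{k}, m→{l}; now {k, l}.
Read '0': k→{m}, l→{k}; now {k, m}.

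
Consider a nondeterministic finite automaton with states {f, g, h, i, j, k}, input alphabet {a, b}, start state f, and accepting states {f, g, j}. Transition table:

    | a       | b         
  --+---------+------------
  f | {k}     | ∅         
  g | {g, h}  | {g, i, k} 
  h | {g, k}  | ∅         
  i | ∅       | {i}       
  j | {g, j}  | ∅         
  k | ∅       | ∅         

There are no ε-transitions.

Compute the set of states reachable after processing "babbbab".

∅

Start in {f}.
Read 'b': f→∅; now ∅.
The set is empty and remains empty for the remaining 6 symbols.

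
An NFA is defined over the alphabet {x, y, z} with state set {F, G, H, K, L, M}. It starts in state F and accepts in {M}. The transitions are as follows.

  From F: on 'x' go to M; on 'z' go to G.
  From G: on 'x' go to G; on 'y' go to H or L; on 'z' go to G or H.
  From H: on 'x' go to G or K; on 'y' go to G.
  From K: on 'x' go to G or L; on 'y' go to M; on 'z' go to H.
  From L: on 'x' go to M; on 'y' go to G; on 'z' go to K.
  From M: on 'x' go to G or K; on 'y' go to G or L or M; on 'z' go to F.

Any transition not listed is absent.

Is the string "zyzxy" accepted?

Start in {F}.
Read 'z': F→{G}; now {G}.
Read 'y': G→{H, L}; now {H, L}.
Read 'z': H→∅, L→{K}; now {K}.
Read 'x': K→{G, L}; now {G, L}.
Read 'y': G→{H, L}, L→{G}; now {G, H, L}.
The final set {G, H, L} contains no accepting state.

No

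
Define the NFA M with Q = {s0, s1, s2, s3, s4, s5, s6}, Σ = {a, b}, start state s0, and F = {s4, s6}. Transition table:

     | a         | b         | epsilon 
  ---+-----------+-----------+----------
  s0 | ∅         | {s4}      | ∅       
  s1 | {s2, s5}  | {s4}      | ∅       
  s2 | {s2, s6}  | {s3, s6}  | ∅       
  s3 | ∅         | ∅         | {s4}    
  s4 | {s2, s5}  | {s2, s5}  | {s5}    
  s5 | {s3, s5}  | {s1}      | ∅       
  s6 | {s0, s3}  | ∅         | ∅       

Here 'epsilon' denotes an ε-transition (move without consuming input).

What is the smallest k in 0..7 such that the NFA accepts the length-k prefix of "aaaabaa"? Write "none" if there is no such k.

none

Start in {s0}.
Read 'a': s0→∅; now ∅.
The set is empty and remains empty for the remaining 6 symbols.
No reachable set along the way intersects F.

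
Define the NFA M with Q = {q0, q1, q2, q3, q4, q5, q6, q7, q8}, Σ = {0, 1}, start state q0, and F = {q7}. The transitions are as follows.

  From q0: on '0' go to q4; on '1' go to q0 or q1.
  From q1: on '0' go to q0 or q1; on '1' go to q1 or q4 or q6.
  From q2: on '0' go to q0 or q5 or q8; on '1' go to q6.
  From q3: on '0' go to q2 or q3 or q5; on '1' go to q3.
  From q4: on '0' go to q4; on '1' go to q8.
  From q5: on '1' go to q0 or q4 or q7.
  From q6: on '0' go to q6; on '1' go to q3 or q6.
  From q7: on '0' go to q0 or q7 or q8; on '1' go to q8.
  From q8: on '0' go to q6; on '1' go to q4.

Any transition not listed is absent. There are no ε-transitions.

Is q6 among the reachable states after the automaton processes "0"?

Start in {q0}.
Read '0': {q0} → {q4}.
State q6 is not in {q4}.

No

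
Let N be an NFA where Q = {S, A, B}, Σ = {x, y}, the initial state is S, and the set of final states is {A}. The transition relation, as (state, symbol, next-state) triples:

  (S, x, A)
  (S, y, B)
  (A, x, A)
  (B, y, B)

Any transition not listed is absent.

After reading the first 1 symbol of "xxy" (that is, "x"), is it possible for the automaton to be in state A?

Yes

Start in {S}.
Read 'x': S→{A}; now {A}.
State A is in {A}.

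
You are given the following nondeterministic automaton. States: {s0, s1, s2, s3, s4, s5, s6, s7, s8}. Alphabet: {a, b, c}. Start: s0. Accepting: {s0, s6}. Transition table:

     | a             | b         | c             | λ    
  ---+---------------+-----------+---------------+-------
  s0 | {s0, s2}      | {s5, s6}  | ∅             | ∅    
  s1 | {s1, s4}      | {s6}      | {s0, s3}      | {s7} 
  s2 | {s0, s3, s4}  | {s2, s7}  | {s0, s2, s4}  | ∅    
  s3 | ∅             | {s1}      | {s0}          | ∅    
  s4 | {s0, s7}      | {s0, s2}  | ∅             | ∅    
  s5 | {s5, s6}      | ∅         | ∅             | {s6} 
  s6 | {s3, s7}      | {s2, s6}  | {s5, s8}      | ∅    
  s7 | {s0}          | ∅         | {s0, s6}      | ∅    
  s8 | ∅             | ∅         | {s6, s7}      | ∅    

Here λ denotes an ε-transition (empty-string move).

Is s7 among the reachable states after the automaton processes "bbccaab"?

Start in {s0}.
Read 'b': s0→{s5, s6}; now {s5, s6}.
Read 'b': s5→∅, s6→{s2, s6}; now {s2, s6}.
Read 'c': s2→{s0, s2, s4}, s6→{s5, s8}; union {s0, s2, s4, s5, s8}; ε-closure = {s0, s2, s4, s5, s6, s8}.
Read 'c': s0→∅, s2→{s0, s2, s4}, s4→∅, s5→∅, s6→{s5, s8}, s8→{s6, s7}; now {s0, s2, s4, s5, s6, s7, s8}.
Read 'a': s0→{s0, s2}, s2→{s0, s3, s4}, s4→{s0, s7}, s5→{s5, s6}, s6→{s3, s7}, s7→{s0}, s8→∅; now {s0, s2, s3, s4, s5, s6, s7}.
Read 'a': s0→{s0, s2}, s2→{s0, s3, s4}, s3→∅, s4→{s0, s7}, s5→{s5, s6}, s6→{s3, s7}, s7→{s0}; now {s0, s2, s3, s4, s5, s6, s7}.
Read 'b': s0→{s5, s6}, s2→{s2, s7}, s3→{s1}, s4→{s0, s2}, s5→∅, s6→{s2, s6}, s7→∅; now {s0, s1, s2, s5, s6, s7}.
State s7 is in {s0, s1, s2, s5, s6, s7}.

Yes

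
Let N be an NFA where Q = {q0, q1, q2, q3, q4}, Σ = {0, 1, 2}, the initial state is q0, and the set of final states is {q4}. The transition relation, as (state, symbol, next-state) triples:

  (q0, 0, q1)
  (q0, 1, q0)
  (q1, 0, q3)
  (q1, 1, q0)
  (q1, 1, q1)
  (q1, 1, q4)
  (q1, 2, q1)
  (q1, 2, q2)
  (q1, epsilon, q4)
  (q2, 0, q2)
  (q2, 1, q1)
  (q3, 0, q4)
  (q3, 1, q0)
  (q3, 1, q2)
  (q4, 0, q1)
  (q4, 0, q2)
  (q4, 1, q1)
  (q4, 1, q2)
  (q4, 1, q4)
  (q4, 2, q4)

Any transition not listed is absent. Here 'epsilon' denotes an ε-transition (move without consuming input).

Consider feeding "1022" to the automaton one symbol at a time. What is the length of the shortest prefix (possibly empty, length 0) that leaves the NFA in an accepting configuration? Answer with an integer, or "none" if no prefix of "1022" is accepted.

Start in {q0}.
Read '1': q0→{q0}; now {q0}.
Read '0': q0→{q1}; union {q1}; ε-closure = {q1, q4}.
None of the earlier sets intersect F, but {q1, q4} does.

2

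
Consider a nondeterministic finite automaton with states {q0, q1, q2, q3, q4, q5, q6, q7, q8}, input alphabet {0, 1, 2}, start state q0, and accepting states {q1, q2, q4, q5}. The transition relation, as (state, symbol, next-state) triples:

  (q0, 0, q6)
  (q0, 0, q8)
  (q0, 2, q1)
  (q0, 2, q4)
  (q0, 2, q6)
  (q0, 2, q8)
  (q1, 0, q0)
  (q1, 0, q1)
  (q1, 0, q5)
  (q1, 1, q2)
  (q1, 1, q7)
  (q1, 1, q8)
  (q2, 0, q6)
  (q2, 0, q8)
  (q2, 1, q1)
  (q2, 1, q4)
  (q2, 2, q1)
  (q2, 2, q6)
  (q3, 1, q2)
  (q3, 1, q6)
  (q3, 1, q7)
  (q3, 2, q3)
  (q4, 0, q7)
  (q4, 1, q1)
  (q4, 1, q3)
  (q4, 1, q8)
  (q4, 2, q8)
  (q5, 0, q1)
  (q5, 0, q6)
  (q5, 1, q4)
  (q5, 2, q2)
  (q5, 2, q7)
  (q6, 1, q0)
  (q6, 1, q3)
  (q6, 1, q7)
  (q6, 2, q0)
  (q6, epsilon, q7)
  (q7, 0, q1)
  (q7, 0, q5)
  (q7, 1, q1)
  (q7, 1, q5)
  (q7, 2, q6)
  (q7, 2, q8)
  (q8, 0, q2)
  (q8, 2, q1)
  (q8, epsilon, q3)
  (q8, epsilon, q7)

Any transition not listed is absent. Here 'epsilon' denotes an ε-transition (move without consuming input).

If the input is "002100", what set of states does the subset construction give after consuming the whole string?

{q0, q1, q2, q3, q5, q6, q7, q8}

Start in {q0}.
Read '0': q0→{q6, q8}; union {q6, q8}; ε-closure = {q3, q6, q7, q8}.
Read '0': q3→∅, q6→∅, q7→{q1, q5}, q8→{q2}; now {q1, q2, q5}.
Read '2': q1→∅, q2→{q1, q6}, q5→{q2, q7}; now {q1, q2, q6, q7}.
Read '1': q1→{q2, q7, q8}, q2→{q1, q4}, q6→{q0, q3, q7}, q7→{q1, q5}; now {q0, q1, q2, q3, q4, q5, q7, q8}.
Read '0': q0→{q6, q8}, q1→{q0, q1, q5}, q2→{q6, q8}, q3→∅, q4→{q7}, q5→{q1, q6}, q7→{q1, q5}, q8→{q2}; union {q0, q1, q2, q5, q6, q7, q8}; ε-closure = {q0, q1, q2, q3, q5, q6, q7, q8}.
Read '0': q0→{q6, q8}, q1→{q0, q1, q5}, q2→{q6, q8}, q3→∅, q5→{q1, q6}, q6→∅, q7→{q1, q5}, q8→{q2}; union {q0, q1, q2, q5, q6, q8}; ε-closure = {q0, q1, q2, q3, q5, q6, q7, q8}.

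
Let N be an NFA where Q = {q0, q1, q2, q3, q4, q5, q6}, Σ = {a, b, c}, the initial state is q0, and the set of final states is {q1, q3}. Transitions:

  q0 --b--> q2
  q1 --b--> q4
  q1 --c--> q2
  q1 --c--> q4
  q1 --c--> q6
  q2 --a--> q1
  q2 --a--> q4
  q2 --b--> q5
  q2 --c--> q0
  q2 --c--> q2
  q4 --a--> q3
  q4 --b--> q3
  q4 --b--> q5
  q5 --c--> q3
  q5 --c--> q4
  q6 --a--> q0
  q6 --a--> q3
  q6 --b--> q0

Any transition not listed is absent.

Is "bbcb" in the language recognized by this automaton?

Yes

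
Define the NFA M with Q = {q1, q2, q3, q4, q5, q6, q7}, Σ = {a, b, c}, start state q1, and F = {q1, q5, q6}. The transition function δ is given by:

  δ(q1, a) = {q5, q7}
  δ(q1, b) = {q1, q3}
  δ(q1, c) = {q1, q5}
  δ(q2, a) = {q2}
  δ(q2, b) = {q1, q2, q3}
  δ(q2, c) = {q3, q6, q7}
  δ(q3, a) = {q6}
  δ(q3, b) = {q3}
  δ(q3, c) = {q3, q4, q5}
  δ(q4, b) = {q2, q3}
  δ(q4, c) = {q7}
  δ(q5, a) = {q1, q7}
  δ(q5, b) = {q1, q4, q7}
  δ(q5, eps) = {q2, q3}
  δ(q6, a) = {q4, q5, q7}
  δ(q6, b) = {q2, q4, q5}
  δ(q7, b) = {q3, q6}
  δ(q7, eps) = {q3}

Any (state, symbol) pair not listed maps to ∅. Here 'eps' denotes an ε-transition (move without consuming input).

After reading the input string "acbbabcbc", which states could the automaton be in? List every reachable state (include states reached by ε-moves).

{q1, q2, q3, q4, q5, q6, q7}

Start in {q1}.
Read 'a': q1→{q5, q7}; union {q5, q7}; ε-closure = {q2, q3, q5, q7}.
Read 'c': q2→{q3, q6, q7}, q3→{q3, q4, q5}, q5→∅, q7→∅; union {q3, q4, q5, q6, q7}; ε-closure = {q2, q3, q4, q5, q6, q7}.
Read 'b': q2→{q1, q2, q3}, q3→{q3}, q4→{q2, q3}, q5→{q1, q4, q7}, q6→{q2, q4, q5}, q7→{q3, q6}; now {q1, q2, q3, q4, q5, q6, q7}.
Read 'b': q1→{q1, q3}, q2→{q1, q2, q3}, q3→{q3}, q4→{q2, q3}, q5→{q1, q4, q7}, q6→{q2, q4, q5}, q7→{q3, q6}; now {q1, q2, q3, q4, q5, q6, q7}.
Read 'a': q1→{q5, q7}, q2→{q2}, q3→{q6}, q4→∅, q5→{q1, q7}, q6→{q4, q5, q7}, q7→∅; union {q1, q2, q4, q5, q6, q7}; ε-closure = {q1, q2, q3, q4, q5, q6, q7}.
Read 'b': q1→{q1, q3}, q2→{q1, q2, q3}, q3→{q3}, q4→{q2, q3}, q5→{q1, q4, q7}, q6→{q2, q4, q5}, q7→{q3, q6}; now {q1, q2, q3, q4, q5, q6, q7}.
Read 'c': q1→{q1, q5}, q2→{q3, q6, q7}, q3→{q3, q4, q5}, q4→{q7}, q5→∅, q6→∅, q7→∅; union {q1, q3, q4, q5, q6, q7}; ε-closure = {q1, q2, q3, q4, q5, q6, q7}.
Read 'b': q1→{q1, q3}, q2→{q1, q2, q3}, q3→{q3}, q4→{q2, q3}, q5→{q1, q4, q7}, q6→{q2, q4, q5}, q7→{q3, q6}; now {q1, q2, q3, q4, q5, q6, q7}.
Read 'c': q1→{q1, q5}, q2→{q3, q6, q7}, q3→{q3, q4, q5}, q4→{q7}, q5→∅, q6→∅, q7→∅; union {q1, q3, q4, q5, q6, q7}; ε-closure = {q1, q2, q3, q4, q5, q6, q7}.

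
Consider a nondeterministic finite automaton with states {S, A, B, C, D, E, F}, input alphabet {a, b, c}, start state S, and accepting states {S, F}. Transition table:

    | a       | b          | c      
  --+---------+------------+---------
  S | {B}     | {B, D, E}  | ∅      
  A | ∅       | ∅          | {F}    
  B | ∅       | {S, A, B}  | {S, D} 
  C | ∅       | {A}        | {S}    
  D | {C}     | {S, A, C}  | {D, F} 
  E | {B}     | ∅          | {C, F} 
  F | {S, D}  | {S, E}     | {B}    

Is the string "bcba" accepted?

No

Start in {S}.
Read 'b': S→{B, D, E}; now {B, D, E}.
Read 'c': B→{S, D}, D→{D, F}, E→{C, F}; now {S, C, D, F}.
Read 'b': S→{B, D, E}, C→{A}, D→{S, A, C}, F→{S, E}; now {S, A, B, C, D, E}.
Read 'a': S→{B}, A→∅, B→∅, C→∅, D→{C}, E→{B}; now {B, C}.
The final set {B, C} contains no accepting state.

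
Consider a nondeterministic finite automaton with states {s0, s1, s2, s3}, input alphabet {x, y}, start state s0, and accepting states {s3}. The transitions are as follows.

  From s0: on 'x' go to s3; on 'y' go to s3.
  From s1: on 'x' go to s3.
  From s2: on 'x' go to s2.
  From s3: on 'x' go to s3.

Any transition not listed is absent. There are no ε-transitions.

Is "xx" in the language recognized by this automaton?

Start in {s0}.
Read 'x': s0→{s3}; now {s3}.
Read 'x': s3→{s3}; now {s3}.
The final set {s3} contains the accepting state s3.

Yes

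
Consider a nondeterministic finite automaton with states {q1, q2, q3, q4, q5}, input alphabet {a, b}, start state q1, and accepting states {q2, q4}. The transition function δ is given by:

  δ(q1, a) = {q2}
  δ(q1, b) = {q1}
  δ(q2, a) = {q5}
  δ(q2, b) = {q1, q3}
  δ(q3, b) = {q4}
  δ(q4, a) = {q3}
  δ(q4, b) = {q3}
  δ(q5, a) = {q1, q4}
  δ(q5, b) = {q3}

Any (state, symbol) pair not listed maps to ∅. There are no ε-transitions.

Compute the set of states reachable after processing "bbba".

Start in {q1}.
Read 'b': {q1} → {q1}.
Read 'b': {q1} → {q1}.
Read 'b': {q1} → {q1}.
Read 'a': {q1} → {q2}.

{q2}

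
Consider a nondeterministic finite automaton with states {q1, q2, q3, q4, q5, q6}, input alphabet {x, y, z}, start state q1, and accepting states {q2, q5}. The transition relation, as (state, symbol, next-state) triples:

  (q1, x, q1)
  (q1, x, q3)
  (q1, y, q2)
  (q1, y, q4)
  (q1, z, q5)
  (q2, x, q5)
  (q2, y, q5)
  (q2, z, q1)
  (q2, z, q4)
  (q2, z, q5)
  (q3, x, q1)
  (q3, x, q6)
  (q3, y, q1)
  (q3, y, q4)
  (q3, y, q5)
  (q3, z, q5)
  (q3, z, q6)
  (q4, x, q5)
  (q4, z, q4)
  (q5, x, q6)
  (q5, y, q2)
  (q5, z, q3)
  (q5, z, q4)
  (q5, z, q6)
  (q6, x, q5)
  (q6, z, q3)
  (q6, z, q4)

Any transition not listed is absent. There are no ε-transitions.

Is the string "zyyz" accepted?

No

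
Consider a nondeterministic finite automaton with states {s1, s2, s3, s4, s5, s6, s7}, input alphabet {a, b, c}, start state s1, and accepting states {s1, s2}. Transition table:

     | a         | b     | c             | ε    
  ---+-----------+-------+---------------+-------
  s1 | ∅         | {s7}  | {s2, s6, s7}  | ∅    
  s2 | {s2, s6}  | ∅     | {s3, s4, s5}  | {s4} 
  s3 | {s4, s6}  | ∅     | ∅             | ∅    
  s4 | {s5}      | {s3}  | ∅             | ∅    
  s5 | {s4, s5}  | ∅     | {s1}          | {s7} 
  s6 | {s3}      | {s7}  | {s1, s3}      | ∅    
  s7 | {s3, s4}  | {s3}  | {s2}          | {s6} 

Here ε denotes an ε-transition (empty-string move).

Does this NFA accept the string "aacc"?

No

Start in {s1}.
Read 'a': {s1} → ∅.
The set is empty and remains empty for the remaining 3 symbols.
The final set ∅ contains no accepting state.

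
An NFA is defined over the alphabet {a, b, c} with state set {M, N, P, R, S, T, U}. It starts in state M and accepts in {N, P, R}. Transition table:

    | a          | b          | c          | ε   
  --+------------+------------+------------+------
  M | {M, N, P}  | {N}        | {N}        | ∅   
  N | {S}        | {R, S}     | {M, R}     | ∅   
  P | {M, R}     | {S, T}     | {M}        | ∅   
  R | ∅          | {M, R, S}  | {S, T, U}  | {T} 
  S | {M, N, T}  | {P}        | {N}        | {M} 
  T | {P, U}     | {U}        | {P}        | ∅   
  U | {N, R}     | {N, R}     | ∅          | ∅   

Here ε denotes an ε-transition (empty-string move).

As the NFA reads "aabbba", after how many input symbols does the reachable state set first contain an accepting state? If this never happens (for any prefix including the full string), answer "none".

Start in {M}.
Read 'a': M→{M, N, P}; now {M, N, P}.
None of the earlier sets intersect F, but {M, N, P} does.

1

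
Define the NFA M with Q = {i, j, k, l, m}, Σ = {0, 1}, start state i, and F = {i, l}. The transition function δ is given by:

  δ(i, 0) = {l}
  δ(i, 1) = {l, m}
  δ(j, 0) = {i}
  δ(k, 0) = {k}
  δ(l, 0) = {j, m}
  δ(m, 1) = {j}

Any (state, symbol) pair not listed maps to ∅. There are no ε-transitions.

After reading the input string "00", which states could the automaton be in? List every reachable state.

{j, m}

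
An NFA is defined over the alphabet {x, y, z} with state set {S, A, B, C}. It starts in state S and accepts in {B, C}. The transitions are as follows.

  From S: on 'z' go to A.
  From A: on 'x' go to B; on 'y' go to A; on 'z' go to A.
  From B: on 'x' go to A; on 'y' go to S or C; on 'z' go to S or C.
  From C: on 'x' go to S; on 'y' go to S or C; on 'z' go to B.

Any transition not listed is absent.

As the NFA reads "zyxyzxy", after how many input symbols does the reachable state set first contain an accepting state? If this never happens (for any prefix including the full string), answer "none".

3

Start in {S}.
Read 'z': {S} → {A}.
Read 'y': {A} → {A}.
Read 'x': {A} → {B}.
None of the earlier sets intersect F, but {B} does.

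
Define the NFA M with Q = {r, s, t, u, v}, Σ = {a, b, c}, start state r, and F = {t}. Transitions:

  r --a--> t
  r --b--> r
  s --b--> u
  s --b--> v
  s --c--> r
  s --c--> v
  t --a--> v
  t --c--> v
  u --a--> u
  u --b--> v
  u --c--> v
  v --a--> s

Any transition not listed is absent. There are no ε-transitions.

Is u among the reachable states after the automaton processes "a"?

Start in {r}.
Read 'a': r→{t}; now {t}.
State u is not in {t}.

No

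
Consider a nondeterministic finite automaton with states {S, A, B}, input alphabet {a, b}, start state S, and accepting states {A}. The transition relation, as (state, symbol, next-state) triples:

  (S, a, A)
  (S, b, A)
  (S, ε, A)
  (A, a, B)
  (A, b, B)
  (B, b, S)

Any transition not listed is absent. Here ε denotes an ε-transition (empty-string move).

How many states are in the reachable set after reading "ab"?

Start: ε-closure({S}) = {S, A}.
Read 'a': S→{A}, A→{B}; now {A, B}.
Read 'b': A→{B}, B→{S}; union {S, B}; ε-closure = {S, A, B}.
That set has 3 states.

3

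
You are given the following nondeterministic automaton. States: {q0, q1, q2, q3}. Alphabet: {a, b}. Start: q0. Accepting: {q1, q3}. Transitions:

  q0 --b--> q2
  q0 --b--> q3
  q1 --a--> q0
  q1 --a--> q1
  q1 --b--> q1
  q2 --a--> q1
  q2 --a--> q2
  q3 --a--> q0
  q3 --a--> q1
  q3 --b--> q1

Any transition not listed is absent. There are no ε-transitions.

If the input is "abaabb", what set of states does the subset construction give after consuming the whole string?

Start in {q0}.
Read 'a': {q0} → ∅.
The set is empty and remains empty for the remaining 5 symbols.

∅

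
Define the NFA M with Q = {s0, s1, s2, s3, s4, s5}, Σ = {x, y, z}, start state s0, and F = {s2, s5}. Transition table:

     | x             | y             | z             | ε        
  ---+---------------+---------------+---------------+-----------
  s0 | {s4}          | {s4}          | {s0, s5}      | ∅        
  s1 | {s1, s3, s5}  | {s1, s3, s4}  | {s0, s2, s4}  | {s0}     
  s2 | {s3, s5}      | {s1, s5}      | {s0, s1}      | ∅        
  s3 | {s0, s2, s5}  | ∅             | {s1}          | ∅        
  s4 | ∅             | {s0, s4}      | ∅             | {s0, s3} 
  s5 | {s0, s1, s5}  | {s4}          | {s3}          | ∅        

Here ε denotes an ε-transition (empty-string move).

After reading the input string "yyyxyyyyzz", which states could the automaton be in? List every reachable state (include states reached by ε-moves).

{s0, s1, s2, s3, s4, s5}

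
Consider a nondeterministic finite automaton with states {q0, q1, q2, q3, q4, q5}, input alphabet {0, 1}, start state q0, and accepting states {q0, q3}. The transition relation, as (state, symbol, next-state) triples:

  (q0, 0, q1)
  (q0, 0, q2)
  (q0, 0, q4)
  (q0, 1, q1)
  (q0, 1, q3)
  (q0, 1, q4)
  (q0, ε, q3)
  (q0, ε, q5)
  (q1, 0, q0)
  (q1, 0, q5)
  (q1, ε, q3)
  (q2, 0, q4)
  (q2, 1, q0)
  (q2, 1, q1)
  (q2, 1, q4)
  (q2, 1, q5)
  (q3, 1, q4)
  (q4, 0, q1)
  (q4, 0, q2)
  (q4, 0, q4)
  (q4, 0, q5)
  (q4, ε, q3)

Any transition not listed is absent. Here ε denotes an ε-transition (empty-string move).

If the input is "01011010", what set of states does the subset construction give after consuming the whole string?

{q0, q1, q2, q3, q4, q5}

Start: ε-closure({q0}) = {q0, q3, q5}.
Read '0': q0→{q1, q2, q4}, q3→∅, q5→∅; union {q1, q2, q4}; ε-closure = {q1, q2, q3, q4}.
Read '1': q1→∅, q2→{q0, q1, q4, q5}, q3→{q4}, q4→∅; union {q0, q1, q4, q5}; ε-closure = {q0, q1, q3, q4, q5}.
Read '0': q0→{q1, q2, q4}, q1→{q0, q5}, q3→∅, q4→{q1, q2, q4, q5}, q5→∅; union {q0, q1, q2, q4, q5}; ε-closure = {q0, q1, q2, q3, q4, q5}.
Read '1': q0→{q1, q3, q4}, q1→∅, q2→{q0, q1, q4, q5}, q3→{q4}, q4→∅, q5→∅; now {q0, q1, q3, q4, q5}.
Read '1': q0→{q1, q3, q4}, q1→∅, q3→{q4}, q4→∅, q5→∅; now {q1, q3, q4}.
Read '0': q1→{q0, q5}, q3→∅, q4→{q1, q2, q4, q5}; union {q0, q1, q2, q4, q5}; ε-closure = {q0, q1, q2, q3, q4, q5}.
Read '1': q0→{q1, q3, q4}, q1→∅, q2→{q0, q1, q4, q5}, q3→{q4}, q4→∅, q5→∅; now {q0, q1, q3, q4, q5}.
Read '0': q0→{q1, q2, q4}, q1→{q0, q5}, q3→∅, q4→{q1, q2, q4, q5}, q5→∅; union {q0, q1, q2, q4, q5}; ε-closure = {q0, q1, q2, q3, q4, q5}.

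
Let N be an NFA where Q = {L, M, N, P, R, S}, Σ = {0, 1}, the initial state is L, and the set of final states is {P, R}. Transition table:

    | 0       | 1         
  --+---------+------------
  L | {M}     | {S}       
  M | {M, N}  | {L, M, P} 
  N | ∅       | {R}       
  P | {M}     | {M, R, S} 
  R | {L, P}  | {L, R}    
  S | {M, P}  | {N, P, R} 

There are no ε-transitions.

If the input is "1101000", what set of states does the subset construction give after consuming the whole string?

Start in {L}.
Read '1': L→{S}; now {S}.
Read '1': S→{N, P, R}; now {N, P, R}.
Read '0': N→∅, P→{M}, R→{L, P}; now {L, M, P}.
Read '1': L→{S}, M→{L, M, P}, P→{M, R, S}; now {L, M, P, R, S}.
Read '0': L→{M}, M→{M, N}, P→{M}, R→{L, P}, S→{M, P}; now {L, M, N, P}.
Read '0': L→{M}, M→{M, N}, N→∅, P→{M}; now {M, N}.
Read '0': M→{M, N}, N→∅; now {M, N}.

{M, N}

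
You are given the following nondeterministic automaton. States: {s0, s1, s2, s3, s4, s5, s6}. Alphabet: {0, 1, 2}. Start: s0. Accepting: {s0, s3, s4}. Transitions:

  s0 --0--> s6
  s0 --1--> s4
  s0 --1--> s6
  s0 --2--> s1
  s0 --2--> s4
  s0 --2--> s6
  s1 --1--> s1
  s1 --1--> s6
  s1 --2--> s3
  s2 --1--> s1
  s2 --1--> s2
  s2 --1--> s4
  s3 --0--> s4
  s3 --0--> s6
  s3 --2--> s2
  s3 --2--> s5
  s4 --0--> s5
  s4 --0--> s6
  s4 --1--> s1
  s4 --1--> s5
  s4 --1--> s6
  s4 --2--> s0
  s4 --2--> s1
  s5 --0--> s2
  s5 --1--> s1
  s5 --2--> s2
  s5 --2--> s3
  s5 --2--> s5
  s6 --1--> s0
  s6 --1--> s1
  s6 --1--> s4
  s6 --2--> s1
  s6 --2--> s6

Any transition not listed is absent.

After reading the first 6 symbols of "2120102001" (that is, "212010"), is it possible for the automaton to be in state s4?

Start in {s0}.
Read '2': {s0} → {s1, s4, s6}.
Read '1': {s1, s4, s6} → {s0, s1, s4, s5, s6}.
Read '2': {s0, s1, s4, s5, s6} → {s0, s1, s2, s3, s4, s5, s6}.
Read '0': {s0, s1, s2, s3, s4, s5, s6} → {s2, s4, s5, s6}.
Read '1': {s2, s4, s5, s6} → {s0, s1, s2, s4, s5, s6}.
Read '0': {s0, s1, s2, s4, s5, s6} → {s2, s5, s6}.
State s4 is not in {s2, s5, s6}.

No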